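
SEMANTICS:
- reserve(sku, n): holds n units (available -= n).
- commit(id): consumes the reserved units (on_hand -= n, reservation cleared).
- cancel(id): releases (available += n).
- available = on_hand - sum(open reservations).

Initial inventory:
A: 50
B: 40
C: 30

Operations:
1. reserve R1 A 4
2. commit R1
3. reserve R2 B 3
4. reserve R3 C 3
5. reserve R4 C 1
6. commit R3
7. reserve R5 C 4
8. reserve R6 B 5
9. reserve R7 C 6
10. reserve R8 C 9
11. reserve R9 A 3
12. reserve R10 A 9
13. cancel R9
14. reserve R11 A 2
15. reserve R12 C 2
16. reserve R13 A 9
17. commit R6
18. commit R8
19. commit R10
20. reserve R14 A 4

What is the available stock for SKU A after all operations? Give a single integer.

Answer: 22

Derivation:
Step 1: reserve R1 A 4 -> on_hand[A=50 B=40 C=30] avail[A=46 B=40 C=30] open={R1}
Step 2: commit R1 -> on_hand[A=46 B=40 C=30] avail[A=46 B=40 C=30] open={}
Step 3: reserve R2 B 3 -> on_hand[A=46 B=40 C=30] avail[A=46 B=37 C=30] open={R2}
Step 4: reserve R3 C 3 -> on_hand[A=46 B=40 C=30] avail[A=46 B=37 C=27] open={R2,R3}
Step 5: reserve R4 C 1 -> on_hand[A=46 B=40 C=30] avail[A=46 B=37 C=26] open={R2,R3,R4}
Step 6: commit R3 -> on_hand[A=46 B=40 C=27] avail[A=46 B=37 C=26] open={R2,R4}
Step 7: reserve R5 C 4 -> on_hand[A=46 B=40 C=27] avail[A=46 B=37 C=22] open={R2,R4,R5}
Step 8: reserve R6 B 5 -> on_hand[A=46 B=40 C=27] avail[A=46 B=32 C=22] open={R2,R4,R5,R6}
Step 9: reserve R7 C 6 -> on_hand[A=46 B=40 C=27] avail[A=46 B=32 C=16] open={R2,R4,R5,R6,R7}
Step 10: reserve R8 C 9 -> on_hand[A=46 B=40 C=27] avail[A=46 B=32 C=7] open={R2,R4,R5,R6,R7,R8}
Step 11: reserve R9 A 3 -> on_hand[A=46 B=40 C=27] avail[A=43 B=32 C=7] open={R2,R4,R5,R6,R7,R8,R9}
Step 12: reserve R10 A 9 -> on_hand[A=46 B=40 C=27] avail[A=34 B=32 C=7] open={R10,R2,R4,R5,R6,R7,R8,R9}
Step 13: cancel R9 -> on_hand[A=46 B=40 C=27] avail[A=37 B=32 C=7] open={R10,R2,R4,R5,R6,R7,R8}
Step 14: reserve R11 A 2 -> on_hand[A=46 B=40 C=27] avail[A=35 B=32 C=7] open={R10,R11,R2,R4,R5,R6,R7,R8}
Step 15: reserve R12 C 2 -> on_hand[A=46 B=40 C=27] avail[A=35 B=32 C=5] open={R10,R11,R12,R2,R4,R5,R6,R7,R8}
Step 16: reserve R13 A 9 -> on_hand[A=46 B=40 C=27] avail[A=26 B=32 C=5] open={R10,R11,R12,R13,R2,R4,R5,R6,R7,R8}
Step 17: commit R6 -> on_hand[A=46 B=35 C=27] avail[A=26 B=32 C=5] open={R10,R11,R12,R13,R2,R4,R5,R7,R8}
Step 18: commit R8 -> on_hand[A=46 B=35 C=18] avail[A=26 B=32 C=5] open={R10,R11,R12,R13,R2,R4,R5,R7}
Step 19: commit R10 -> on_hand[A=37 B=35 C=18] avail[A=26 B=32 C=5] open={R11,R12,R13,R2,R4,R5,R7}
Step 20: reserve R14 A 4 -> on_hand[A=37 B=35 C=18] avail[A=22 B=32 C=5] open={R11,R12,R13,R14,R2,R4,R5,R7}
Final available[A] = 22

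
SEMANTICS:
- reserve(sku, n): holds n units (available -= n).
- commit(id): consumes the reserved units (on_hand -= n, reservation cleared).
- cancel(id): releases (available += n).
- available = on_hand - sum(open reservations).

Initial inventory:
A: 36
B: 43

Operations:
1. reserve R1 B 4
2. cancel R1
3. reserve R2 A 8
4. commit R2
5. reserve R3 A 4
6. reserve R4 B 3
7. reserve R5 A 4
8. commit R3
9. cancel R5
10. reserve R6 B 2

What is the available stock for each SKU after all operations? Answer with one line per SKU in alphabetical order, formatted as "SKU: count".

Answer: A: 24
B: 38

Derivation:
Step 1: reserve R1 B 4 -> on_hand[A=36 B=43] avail[A=36 B=39] open={R1}
Step 2: cancel R1 -> on_hand[A=36 B=43] avail[A=36 B=43] open={}
Step 3: reserve R2 A 8 -> on_hand[A=36 B=43] avail[A=28 B=43] open={R2}
Step 4: commit R2 -> on_hand[A=28 B=43] avail[A=28 B=43] open={}
Step 5: reserve R3 A 4 -> on_hand[A=28 B=43] avail[A=24 B=43] open={R3}
Step 6: reserve R4 B 3 -> on_hand[A=28 B=43] avail[A=24 B=40] open={R3,R4}
Step 7: reserve R5 A 4 -> on_hand[A=28 B=43] avail[A=20 B=40] open={R3,R4,R5}
Step 8: commit R3 -> on_hand[A=24 B=43] avail[A=20 B=40] open={R4,R5}
Step 9: cancel R5 -> on_hand[A=24 B=43] avail[A=24 B=40] open={R4}
Step 10: reserve R6 B 2 -> on_hand[A=24 B=43] avail[A=24 B=38] open={R4,R6}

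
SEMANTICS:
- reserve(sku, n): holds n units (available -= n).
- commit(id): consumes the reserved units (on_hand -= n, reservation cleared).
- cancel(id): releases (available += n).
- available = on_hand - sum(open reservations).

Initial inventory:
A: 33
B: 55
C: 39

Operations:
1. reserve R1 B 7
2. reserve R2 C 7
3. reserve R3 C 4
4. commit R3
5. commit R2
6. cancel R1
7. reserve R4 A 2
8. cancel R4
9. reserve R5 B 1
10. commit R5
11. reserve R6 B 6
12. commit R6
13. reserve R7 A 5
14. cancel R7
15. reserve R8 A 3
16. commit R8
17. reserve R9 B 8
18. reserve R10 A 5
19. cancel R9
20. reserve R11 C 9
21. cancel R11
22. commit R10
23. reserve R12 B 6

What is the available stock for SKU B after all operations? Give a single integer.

Answer: 42

Derivation:
Step 1: reserve R1 B 7 -> on_hand[A=33 B=55 C=39] avail[A=33 B=48 C=39] open={R1}
Step 2: reserve R2 C 7 -> on_hand[A=33 B=55 C=39] avail[A=33 B=48 C=32] open={R1,R2}
Step 3: reserve R3 C 4 -> on_hand[A=33 B=55 C=39] avail[A=33 B=48 C=28] open={R1,R2,R3}
Step 4: commit R3 -> on_hand[A=33 B=55 C=35] avail[A=33 B=48 C=28] open={R1,R2}
Step 5: commit R2 -> on_hand[A=33 B=55 C=28] avail[A=33 B=48 C=28] open={R1}
Step 6: cancel R1 -> on_hand[A=33 B=55 C=28] avail[A=33 B=55 C=28] open={}
Step 7: reserve R4 A 2 -> on_hand[A=33 B=55 C=28] avail[A=31 B=55 C=28] open={R4}
Step 8: cancel R4 -> on_hand[A=33 B=55 C=28] avail[A=33 B=55 C=28] open={}
Step 9: reserve R5 B 1 -> on_hand[A=33 B=55 C=28] avail[A=33 B=54 C=28] open={R5}
Step 10: commit R5 -> on_hand[A=33 B=54 C=28] avail[A=33 B=54 C=28] open={}
Step 11: reserve R6 B 6 -> on_hand[A=33 B=54 C=28] avail[A=33 B=48 C=28] open={R6}
Step 12: commit R6 -> on_hand[A=33 B=48 C=28] avail[A=33 B=48 C=28] open={}
Step 13: reserve R7 A 5 -> on_hand[A=33 B=48 C=28] avail[A=28 B=48 C=28] open={R7}
Step 14: cancel R7 -> on_hand[A=33 B=48 C=28] avail[A=33 B=48 C=28] open={}
Step 15: reserve R8 A 3 -> on_hand[A=33 B=48 C=28] avail[A=30 B=48 C=28] open={R8}
Step 16: commit R8 -> on_hand[A=30 B=48 C=28] avail[A=30 B=48 C=28] open={}
Step 17: reserve R9 B 8 -> on_hand[A=30 B=48 C=28] avail[A=30 B=40 C=28] open={R9}
Step 18: reserve R10 A 5 -> on_hand[A=30 B=48 C=28] avail[A=25 B=40 C=28] open={R10,R9}
Step 19: cancel R9 -> on_hand[A=30 B=48 C=28] avail[A=25 B=48 C=28] open={R10}
Step 20: reserve R11 C 9 -> on_hand[A=30 B=48 C=28] avail[A=25 B=48 C=19] open={R10,R11}
Step 21: cancel R11 -> on_hand[A=30 B=48 C=28] avail[A=25 B=48 C=28] open={R10}
Step 22: commit R10 -> on_hand[A=25 B=48 C=28] avail[A=25 B=48 C=28] open={}
Step 23: reserve R12 B 6 -> on_hand[A=25 B=48 C=28] avail[A=25 B=42 C=28] open={R12}
Final available[B] = 42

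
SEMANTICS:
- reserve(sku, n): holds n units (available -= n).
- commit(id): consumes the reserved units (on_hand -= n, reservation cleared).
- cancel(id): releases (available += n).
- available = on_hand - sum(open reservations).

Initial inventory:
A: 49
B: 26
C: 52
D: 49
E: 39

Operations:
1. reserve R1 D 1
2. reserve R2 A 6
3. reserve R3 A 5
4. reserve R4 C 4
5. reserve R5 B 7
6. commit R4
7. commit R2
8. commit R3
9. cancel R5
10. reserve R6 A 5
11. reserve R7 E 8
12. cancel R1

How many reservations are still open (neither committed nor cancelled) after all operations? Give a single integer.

Step 1: reserve R1 D 1 -> on_hand[A=49 B=26 C=52 D=49 E=39] avail[A=49 B=26 C=52 D=48 E=39] open={R1}
Step 2: reserve R2 A 6 -> on_hand[A=49 B=26 C=52 D=49 E=39] avail[A=43 B=26 C=52 D=48 E=39] open={R1,R2}
Step 3: reserve R3 A 5 -> on_hand[A=49 B=26 C=52 D=49 E=39] avail[A=38 B=26 C=52 D=48 E=39] open={R1,R2,R3}
Step 4: reserve R4 C 4 -> on_hand[A=49 B=26 C=52 D=49 E=39] avail[A=38 B=26 C=48 D=48 E=39] open={R1,R2,R3,R4}
Step 5: reserve R5 B 7 -> on_hand[A=49 B=26 C=52 D=49 E=39] avail[A=38 B=19 C=48 D=48 E=39] open={R1,R2,R3,R4,R5}
Step 6: commit R4 -> on_hand[A=49 B=26 C=48 D=49 E=39] avail[A=38 B=19 C=48 D=48 E=39] open={R1,R2,R3,R5}
Step 7: commit R2 -> on_hand[A=43 B=26 C=48 D=49 E=39] avail[A=38 B=19 C=48 D=48 E=39] open={R1,R3,R5}
Step 8: commit R3 -> on_hand[A=38 B=26 C=48 D=49 E=39] avail[A=38 B=19 C=48 D=48 E=39] open={R1,R5}
Step 9: cancel R5 -> on_hand[A=38 B=26 C=48 D=49 E=39] avail[A=38 B=26 C=48 D=48 E=39] open={R1}
Step 10: reserve R6 A 5 -> on_hand[A=38 B=26 C=48 D=49 E=39] avail[A=33 B=26 C=48 D=48 E=39] open={R1,R6}
Step 11: reserve R7 E 8 -> on_hand[A=38 B=26 C=48 D=49 E=39] avail[A=33 B=26 C=48 D=48 E=31] open={R1,R6,R7}
Step 12: cancel R1 -> on_hand[A=38 B=26 C=48 D=49 E=39] avail[A=33 B=26 C=48 D=49 E=31] open={R6,R7}
Open reservations: ['R6', 'R7'] -> 2

Answer: 2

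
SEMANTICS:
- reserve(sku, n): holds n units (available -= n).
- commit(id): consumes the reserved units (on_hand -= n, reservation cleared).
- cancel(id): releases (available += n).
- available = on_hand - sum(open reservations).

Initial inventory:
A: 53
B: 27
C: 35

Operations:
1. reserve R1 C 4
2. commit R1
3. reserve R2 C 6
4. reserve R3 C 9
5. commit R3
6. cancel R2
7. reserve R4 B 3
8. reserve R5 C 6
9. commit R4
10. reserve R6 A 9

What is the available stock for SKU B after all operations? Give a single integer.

Answer: 24

Derivation:
Step 1: reserve R1 C 4 -> on_hand[A=53 B=27 C=35] avail[A=53 B=27 C=31] open={R1}
Step 2: commit R1 -> on_hand[A=53 B=27 C=31] avail[A=53 B=27 C=31] open={}
Step 3: reserve R2 C 6 -> on_hand[A=53 B=27 C=31] avail[A=53 B=27 C=25] open={R2}
Step 4: reserve R3 C 9 -> on_hand[A=53 B=27 C=31] avail[A=53 B=27 C=16] open={R2,R3}
Step 5: commit R3 -> on_hand[A=53 B=27 C=22] avail[A=53 B=27 C=16] open={R2}
Step 6: cancel R2 -> on_hand[A=53 B=27 C=22] avail[A=53 B=27 C=22] open={}
Step 7: reserve R4 B 3 -> on_hand[A=53 B=27 C=22] avail[A=53 B=24 C=22] open={R4}
Step 8: reserve R5 C 6 -> on_hand[A=53 B=27 C=22] avail[A=53 B=24 C=16] open={R4,R5}
Step 9: commit R4 -> on_hand[A=53 B=24 C=22] avail[A=53 B=24 C=16] open={R5}
Step 10: reserve R6 A 9 -> on_hand[A=53 B=24 C=22] avail[A=44 B=24 C=16] open={R5,R6}
Final available[B] = 24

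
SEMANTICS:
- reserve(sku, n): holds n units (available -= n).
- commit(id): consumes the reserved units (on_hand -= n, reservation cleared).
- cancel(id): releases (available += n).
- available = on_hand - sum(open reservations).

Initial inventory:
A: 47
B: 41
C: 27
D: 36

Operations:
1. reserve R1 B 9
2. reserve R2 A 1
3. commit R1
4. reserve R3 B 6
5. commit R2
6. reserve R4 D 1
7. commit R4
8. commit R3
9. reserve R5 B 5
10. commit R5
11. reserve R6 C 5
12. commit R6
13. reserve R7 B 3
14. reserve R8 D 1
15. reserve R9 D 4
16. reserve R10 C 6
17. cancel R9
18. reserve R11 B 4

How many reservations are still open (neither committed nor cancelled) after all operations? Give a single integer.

Answer: 4

Derivation:
Step 1: reserve R1 B 9 -> on_hand[A=47 B=41 C=27 D=36] avail[A=47 B=32 C=27 D=36] open={R1}
Step 2: reserve R2 A 1 -> on_hand[A=47 B=41 C=27 D=36] avail[A=46 B=32 C=27 D=36] open={R1,R2}
Step 3: commit R1 -> on_hand[A=47 B=32 C=27 D=36] avail[A=46 B=32 C=27 D=36] open={R2}
Step 4: reserve R3 B 6 -> on_hand[A=47 B=32 C=27 D=36] avail[A=46 B=26 C=27 D=36] open={R2,R3}
Step 5: commit R2 -> on_hand[A=46 B=32 C=27 D=36] avail[A=46 B=26 C=27 D=36] open={R3}
Step 6: reserve R4 D 1 -> on_hand[A=46 B=32 C=27 D=36] avail[A=46 B=26 C=27 D=35] open={R3,R4}
Step 7: commit R4 -> on_hand[A=46 B=32 C=27 D=35] avail[A=46 B=26 C=27 D=35] open={R3}
Step 8: commit R3 -> on_hand[A=46 B=26 C=27 D=35] avail[A=46 B=26 C=27 D=35] open={}
Step 9: reserve R5 B 5 -> on_hand[A=46 B=26 C=27 D=35] avail[A=46 B=21 C=27 D=35] open={R5}
Step 10: commit R5 -> on_hand[A=46 B=21 C=27 D=35] avail[A=46 B=21 C=27 D=35] open={}
Step 11: reserve R6 C 5 -> on_hand[A=46 B=21 C=27 D=35] avail[A=46 B=21 C=22 D=35] open={R6}
Step 12: commit R6 -> on_hand[A=46 B=21 C=22 D=35] avail[A=46 B=21 C=22 D=35] open={}
Step 13: reserve R7 B 3 -> on_hand[A=46 B=21 C=22 D=35] avail[A=46 B=18 C=22 D=35] open={R7}
Step 14: reserve R8 D 1 -> on_hand[A=46 B=21 C=22 D=35] avail[A=46 B=18 C=22 D=34] open={R7,R8}
Step 15: reserve R9 D 4 -> on_hand[A=46 B=21 C=22 D=35] avail[A=46 B=18 C=22 D=30] open={R7,R8,R9}
Step 16: reserve R10 C 6 -> on_hand[A=46 B=21 C=22 D=35] avail[A=46 B=18 C=16 D=30] open={R10,R7,R8,R9}
Step 17: cancel R9 -> on_hand[A=46 B=21 C=22 D=35] avail[A=46 B=18 C=16 D=34] open={R10,R7,R8}
Step 18: reserve R11 B 4 -> on_hand[A=46 B=21 C=22 D=35] avail[A=46 B=14 C=16 D=34] open={R10,R11,R7,R8}
Open reservations: ['R10', 'R11', 'R7', 'R8'] -> 4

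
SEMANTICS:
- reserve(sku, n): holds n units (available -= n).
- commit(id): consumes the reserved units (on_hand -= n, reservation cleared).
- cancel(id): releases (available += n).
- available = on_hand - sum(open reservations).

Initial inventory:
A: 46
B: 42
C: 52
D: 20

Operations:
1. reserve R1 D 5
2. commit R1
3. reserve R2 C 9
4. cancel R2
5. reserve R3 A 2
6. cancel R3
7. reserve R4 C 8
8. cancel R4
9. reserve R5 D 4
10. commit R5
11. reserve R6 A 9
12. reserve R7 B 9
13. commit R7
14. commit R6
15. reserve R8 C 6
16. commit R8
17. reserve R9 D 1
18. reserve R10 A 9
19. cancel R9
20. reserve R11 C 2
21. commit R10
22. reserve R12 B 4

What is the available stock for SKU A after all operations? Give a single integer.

Step 1: reserve R1 D 5 -> on_hand[A=46 B=42 C=52 D=20] avail[A=46 B=42 C=52 D=15] open={R1}
Step 2: commit R1 -> on_hand[A=46 B=42 C=52 D=15] avail[A=46 B=42 C=52 D=15] open={}
Step 3: reserve R2 C 9 -> on_hand[A=46 B=42 C=52 D=15] avail[A=46 B=42 C=43 D=15] open={R2}
Step 4: cancel R2 -> on_hand[A=46 B=42 C=52 D=15] avail[A=46 B=42 C=52 D=15] open={}
Step 5: reserve R3 A 2 -> on_hand[A=46 B=42 C=52 D=15] avail[A=44 B=42 C=52 D=15] open={R3}
Step 6: cancel R3 -> on_hand[A=46 B=42 C=52 D=15] avail[A=46 B=42 C=52 D=15] open={}
Step 7: reserve R4 C 8 -> on_hand[A=46 B=42 C=52 D=15] avail[A=46 B=42 C=44 D=15] open={R4}
Step 8: cancel R4 -> on_hand[A=46 B=42 C=52 D=15] avail[A=46 B=42 C=52 D=15] open={}
Step 9: reserve R5 D 4 -> on_hand[A=46 B=42 C=52 D=15] avail[A=46 B=42 C=52 D=11] open={R5}
Step 10: commit R5 -> on_hand[A=46 B=42 C=52 D=11] avail[A=46 B=42 C=52 D=11] open={}
Step 11: reserve R6 A 9 -> on_hand[A=46 B=42 C=52 D=11] avail[A=37 B=42 C=52 D=11] open={R6}
Step 12: reserve R7 B 9 -> on_hand[A=46 B=42 C=52 D=11] avail[A=37 B=33 C=52 D=11] open={R6,R7}
Step 13: commit R7 -> on_hand[A=46 B=33 C=52 D=11] avail[A=37 B=33 C=52 D=11] open={R6}
Step 14: commit R6 -> on_hand[A=37 B=33 C=52 D=11] avail[A=37 B=33 C=52 D=11] open={}
Step 15: reserve R8 C 6 -> on_hand[A=37 B=33 C=52 D=11] avail[A=37 B=33 C=46 D=11] open={R8}
Step 16: commit R8 -> on_hand[A=37 B=33 C=46 D=11] avail[A=37 B=33 C=46 D=11] open={}
Step 17: reserve R9 D 1 -> on_hand[A=37 B=33 C=46 D=11] avail[A=37 B=33 C=46 D=10] open={R9}
Step 18: reserve R10 A 9 -> on_hand[A=37 B=33 C=46 D=11] avail[A=28 B=33 C=46 D=10] open={R10,R9}
Step 19: cancel R9 -> on_hand[A=37 B=33 C=46 D=11] avail[A=28 B=33 C=46 D=11] open={R10}
Step 20: reserve R11 C 2 -> on_hand[A=37 B=33 C=46 D=11] avail[A=28 B=33 C=44 D=11] open={R10,R11}
Step 21: commit R10 -> on_hand[A=28 B=33 C=46 D=11] avail[A=28 B=33 C=44 D=11] open={R11}
Step 22: reserve R12 B 4 -> on_hand[A=28 B=33 C=46 D=11] avail[A=28 B=29 C=44 D=11] open={R11,R12}
Final available[A] = 28

Answer: 28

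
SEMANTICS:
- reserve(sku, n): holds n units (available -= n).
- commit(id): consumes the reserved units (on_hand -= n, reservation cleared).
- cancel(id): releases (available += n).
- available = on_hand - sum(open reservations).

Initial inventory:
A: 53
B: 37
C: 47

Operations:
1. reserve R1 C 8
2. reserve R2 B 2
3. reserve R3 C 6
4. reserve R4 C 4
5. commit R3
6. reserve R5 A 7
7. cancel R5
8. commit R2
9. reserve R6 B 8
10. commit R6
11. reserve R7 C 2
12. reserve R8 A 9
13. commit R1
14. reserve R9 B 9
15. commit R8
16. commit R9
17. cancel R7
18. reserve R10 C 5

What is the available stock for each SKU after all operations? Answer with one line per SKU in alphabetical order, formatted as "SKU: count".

Step 1: reserve R1 C 8 -> on_hand[A=53 B=37 C=47] avail[A=53 B=37 C=39] open={R1}
Step 2: reserve R2 B 2 -> on_hand[A=53 B=37 C=47] avail[A=53 B=35 C=39] open={R1,R2}
Step 3: reserve R3 C 6 -> on_hand[A=53 B=37 C=47] avail[A=53 B=35 C=33] open={R1,R2,R3}
Step 4: reserve R4 C 4 -> on_hand[A=53 B=37 C=47] avail[A=53 B=35 C=29] open={R1,R2,R3,R4}
Step 5: commit R3 -> on_hand[A=53 B=37 C=41] avail[A=53 B=35 C=29] open={R1,R2,R4}
Step 6: reserve R5 A 7 -> on_hand[A=53 B=37 C=41] avail[A=46 B=35 C=29] open={R1,R2,R4,R5}
Step 7: cancel R5 -> on_hand[A=53 B=37 C=41] avail[A=53 B=35 C=29] open={R1,R2,R4}
Step 8: commit R2 -> on_hand[A=53 B=35 C=41] avail[A=53 B=35 C=29] open={R1,R4}
Step 9: reserve R6 B 8 -> on_hand[A=53 B=35 C=41] avail[A=53 B=27 C=29] open={R1,R4,R6}
Step 10: commit R6 -> on_hand[A=53 B=27 C=41] avail[A=53 B=27 C=29] open={R1,R4}
Step 11: reserve R7 C 2 -> on_hand[A=53 B=27 C=41] avail[A=53 B=27 C=27] open={R1,R4,R7}
Step 12: reserve R8 A 9 -> on_hand[A=53 B=27 C=41] avail[A=44 B=27 C=27] open={R1,R4,R7,R8}
Step 13: commit R1 -> on_hand[A=53 B=27 C=33] avail[A=44 B=27 C=27] open={R4,R7,R8}
Step 14: reserve R9 B 9 -> on_hand[A=53 B=27 C=33] avail[A=44 B=18 C=27] open={R4,R7,R8,R9}
Step 15: commit R8 -> on_hand[A=44 B=27 C=33] avail[A=44 B=18 C=27] open={R4,R7,R9}
Step 16: commit R9 -> on_hand[A=44 B=18 C=33] avail[A=44 B=18 C=27] open={R4,R7}
Step 17: cancel R7 -> on_hand[A=44 B=18 C=33] avail[A=44 B=18 C=29] open={R4}
Step 18: reserve R10 C 5 -> on_hand[A=44 B=18 C=33] avail[A=44 B=18 C=24] open={R10,R4}

Answer: A: 44
B: 18
C: 24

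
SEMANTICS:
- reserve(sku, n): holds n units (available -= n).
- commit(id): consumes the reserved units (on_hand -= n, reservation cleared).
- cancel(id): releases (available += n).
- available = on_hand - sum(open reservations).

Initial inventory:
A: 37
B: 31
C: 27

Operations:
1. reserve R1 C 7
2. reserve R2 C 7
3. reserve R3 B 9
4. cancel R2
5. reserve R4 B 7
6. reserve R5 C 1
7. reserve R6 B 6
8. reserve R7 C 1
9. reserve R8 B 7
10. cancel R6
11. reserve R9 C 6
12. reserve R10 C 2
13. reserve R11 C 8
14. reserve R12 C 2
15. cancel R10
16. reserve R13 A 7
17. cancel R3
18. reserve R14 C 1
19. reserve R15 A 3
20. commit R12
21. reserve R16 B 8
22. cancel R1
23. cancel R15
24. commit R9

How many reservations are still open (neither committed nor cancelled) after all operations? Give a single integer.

Step 1: reserve R1 C 7 -> on_hand[A=37 B=31 C=27] avail[A=37 B=31 C=20] open={R1}
Step 2: reserve R2 C 7 -> on_hand[A=37 B=31 C=27] avail[A=37 B=31 C=13] open={R1,R2}
Step 3: reserve R3 B 9 -> on_hand[A=37 B=31 C=27] avail[A=37 B=22 C=13] open={R1,R2,R3}
Step 4: cancel R2 -> on_hand[A=37 B=31 C=27] avail[A=37 B=22 C=20] open={R1,R3}
Step 5: reserve R4 B 7 -> on_hand[A=37 B=31 C=27] avail[A=37 B=15 C=20] open={R1,R3,R4}
Step 6: reserve R5 C 1 -> on_hand[A=37 B=31 C=27] avail[A=37 B=15 C=19] open={R1,R3,R4,R5}
Step 7: reserve R6 B 6 -> on_hand[A=37 B=31 C=27] avail[A=37 B=9 C=19] open={R1,R3,R4,R5,R6}
Step 8: reserve R7 C 1 -> on_hand[A=37 B=31 C=27] avail[A=37 B=9 C=18] open={R1,R3,R4,R5,R6,R7}
Step 9: reserve R8 B 7 -> on_hand[A=37 B=31 C=27] avail[A=37 B=2 C=18] open={R1,R3,R4,R5,R6,R7,R8}
Step 10: cancel R6 -> on_hand[A=37 B=31 C=27] avail[A=37 B=8 C=18] open={R1,R3,R4,R5,R7,R8}
Step 11: reserve R9 C 6 -> on_hand[A=37 B=31 C=27] avail[A=37 B=8 C=12] open={R1,R3,R4,R5,R7,R8,R9}
Step 12: reserve R10 C 2 -> on_hand[A=37 B=31 C=27] avail[A=37 B=8 C=10] open={R1,R10,R3,R4,R5,R7,R8,R9}
Step 13: reserve R11 C 8 -> on_hand[A=37 B=31 C=27] avail[A=37 B=8 C=2] open={R1,R10,R11,R3,R4,R5,R7,R8,R9}
Step 14: reserve R12 C 2 -> on_hand[A=37 B=31 C=27] avail[A=37 B=8 C=0] open={R1,R10,R11,R12,R3,R4,R5,R7,R8,R9}
Step 15: cancel R10 -> on_hand[A=37 B=31 C=27] avail[A=37 B=8 C=2] open={R1,R11,R12,R3,R4,R5,R7,R8,R9}
Step 16: reserve R13 A 7 -> on_hand[A=37 B=31 C=27] avail[A=30 B=8 C=2] open={R1,R11,R12,R13,R3,R4,R5,R7,R8,R9}
Step 17: cancel R3 -> on_hand[A=37 B=31 C=27] avail[A=30 B=17 C=2] open={R1,R11,R12,R13,R4,R5,R7,R8,R9}
Step 18: reserve R14 C 1 -> on_hand[A=37 B=31 C=27] avail[A=30 B=17 C=1] open={R1,R11,R12,R13,R14,R4,R5,R7,R8,R9}
Step 19: reserve R15 A 3 -> on_hand[A=37 B=31 C=27] avail[A=27 B=17 C=1] open={R1,R11,R12,R13,R14,R15,R4,R5,R7,R8,R9}
Step 20: commit R12 -> on_hand[A=37 B=31 C=25] avail[A=27 B=17 C=1] open={R1,R11,R13,R14,R15,R4,R5,R7,R8,R9}
Step 21: reserve R16 B 8 -> on_hand[A=37 B=31 C=25] avail[A=27 B=9 C=1] open={R1,R11,R13,R14,R15,R16,R4,R5,R7,R8,R9}
Step 22: cancel R1 -> on_hand[A=37 B=31 C=25] avail[A=27 B=9 C=8] open={R11,R13,R14,R15,R16,R4,R5,R7,R8,R9}
Step 23: cancel R15 -> on_hand[A=37 B=31 C=25] avail[A=30 B=9 C=8] open={R11,R13,R14,R16,R4,R5,R7,R8,R9}
Step 24: commit R9 -> on_hand[A=37 B=31 C=19] avail[A=30 B=9 C=8] open={R11,R13,R14,R16,R4,R5,R7,R8}
Open reservations: ['R11', 'R13', 'R14', 'R16', 'R4', 'R5', 'R7', 'R8'] -> 8

Answer: 8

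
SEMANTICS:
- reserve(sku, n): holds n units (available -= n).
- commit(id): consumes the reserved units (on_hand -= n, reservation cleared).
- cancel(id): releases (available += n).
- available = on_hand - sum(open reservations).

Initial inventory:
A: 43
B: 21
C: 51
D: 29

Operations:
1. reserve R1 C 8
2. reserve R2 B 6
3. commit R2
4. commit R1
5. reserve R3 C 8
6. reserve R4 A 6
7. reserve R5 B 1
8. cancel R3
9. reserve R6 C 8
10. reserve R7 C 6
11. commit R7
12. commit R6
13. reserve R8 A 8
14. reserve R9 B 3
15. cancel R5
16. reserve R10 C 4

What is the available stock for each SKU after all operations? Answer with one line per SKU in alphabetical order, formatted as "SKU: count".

Step 1: reserve R1 C 8 -> on_hand[A=43 B=21 C=51 D=29] avail[A=43 B=21 C=43 D=29] open={R1}
Step 2: reserve R2 B 6 -> on_hand[A=43 B=21 C=51 D=29] avail[A=43 B=15 C=43 D=29] open={R1,R2}
Step 3: commit R2 -> on_hand[A=43 B=15 C=51 D=29] avail[A=43 B=15 C=43 D=29] open={R1}
Step 4: commit R1 -> on_hand[A=43 B=15 C=43 D=29] avail[A=43 B=15 C=43 D=29] open={}
Step 5: reserve R3 C 8 -> on_hand[A=43 B=15 C=43 D=29] avail[A=43 B=15 C=35 D=29] open={R3}
Step 6: reserve R4 A 6 -> on_hand[A=43 B=15 C=43 D=29] avail[A=37 B=15 C=35 D=29] open={R3,R4}
Step 7: reserve R5 B 1 -> on_hand[A=43 B=15 C=43 D=29] avail[A=37 B=14 C=35 D=29] open={R3,R4,R5}
Step 8: cancel R3 -> on_hand[A=43 B=15 C=43 D=29] avail[A=37 B=14 C=43 D=29] open={R4,R5}
Step 9: reserve R6 C 8 -> on_hand[A=43 B=15 C=43 D=29] avail[A=37 B=14 C=35 D=29] open={R4,R5,R6}
Step 10: reserve R7 C 6 -> on_hand[A=43 B=15 C=43 D=29] avail[A=37 B=14 C=29 D=29] open={R4,R5,R6,R7}
Step 11: commit R7 -> on_hand[A=43 B=15 C=37 D=29] avail[A=37 B=14 C=29 D=29] open={R4,R5,R6}
Step 12: commit R6 -> on_hand[A=43 B=15 C=29 D=29] avail[A=37 B=14 C=29 D=29] open={R4,R5}
Step 13: reserve R8 A 8 -> on_hand[A=43 B=15 C=29 D=29] avail[A=29 B=14 C=29 D=29] open={R4,R5,R8}
Step 14: reserve R9 B 3 -> on_hand[A=43 B=15 C=29 D=29] avail[A=29 B=11 C=29 D=29] open={R4,R5,R8,R9}
Step 15: cancel R5 -> on_hand[A=43 B=15 C=29 D=29] avail[A=29 B=12 C=29 D=29] open={R4,R8,R9}
Step 16: reserve R10 C 4 -> on_hand[A=43 B=15 C=29 D=29] avail[A=29 B=12 C=25 D=29] open={R10,R4,R8,R9}

Answer: A: 29
B: 12
C: 25
D: 29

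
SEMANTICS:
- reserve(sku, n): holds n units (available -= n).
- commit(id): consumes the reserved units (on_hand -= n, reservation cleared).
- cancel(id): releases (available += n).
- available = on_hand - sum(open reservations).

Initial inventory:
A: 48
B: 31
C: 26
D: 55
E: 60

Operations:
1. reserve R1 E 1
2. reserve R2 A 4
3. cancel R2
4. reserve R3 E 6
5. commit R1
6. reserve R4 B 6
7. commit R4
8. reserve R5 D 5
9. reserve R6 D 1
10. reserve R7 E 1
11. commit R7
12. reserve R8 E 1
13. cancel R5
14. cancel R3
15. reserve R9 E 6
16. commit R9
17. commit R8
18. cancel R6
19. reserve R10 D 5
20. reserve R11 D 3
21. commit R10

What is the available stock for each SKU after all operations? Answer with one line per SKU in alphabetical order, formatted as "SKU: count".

Answer: A: 48
B: 25
C: 26
D: 47
E: 51

Derivation:
Step 1: reserve R1 E 1 -> on_hand[A=48 B=31 C=26 D=55 E=60] avail[A=48 B=31 C=26 D=55 E=59] open={R1}
Step 2: reserve R2 A 4 -> on_hand[A=48 B=31 C=26 D=55 E=60] avail[A=44 B=31 C=26 D=55 E=59] open={R1,R2}
Step 3: cancel R2 -> on_hand[A=48 B=31 C=26 D=55 E=60] avail[A=48 B=31 C=26 D=55 E=59] open={R1}
Step 4: reserve R3 E 6 -> on_hand[A=48 B=31 C=26 D=55 E=60] avail[A=48 B=31 C=26 D=55 E=53] open={R1,R3}
Step 5: commit R1 -> on_hand[A=48 B=31 C=26 D=55 E=59] avail[A=48 B=31 C=26 D=55 E=53] open={R3}
Step 6: reserve R4 B 6 -> on_hand[A=48 B=31 C=26 D=55 E=59] avail[A=48 B=25 C=26 D=55 E=53] open={R3,R4}
Step 7: commit R4 -> on_hand[A=48 B=25 C=26 D=55 E=59] avail[A=48 B=25 C=26 D=55 E=53] open={R3}
Step 8: reserve R5 D 5 -> on_hand[A=48 B=25 C=26 D=55 E=59] avail[A=48 B=25 C=26 D=50 E=53] open={R3,R5}
Step 9: reserve R6 D 1 -> on_hand[A=48 B=25 C=26 D=55 E=59] avail[A=48 B=25 C=26 D=49 E=53] open={R3,R5,R6}
Step 10: reserve R7 E 1 -> on_hand[A=48 B=25 C=26 D=55 E=59] avail[A=48 B=25 C=26 D=49 E=52] open={R3,R5,R6,R7}
Step 11: commit R7 -> on_hand[A=48 B=25 C=26 D=55 E=58] avail[A=48 B=25 C=26 D=49 E=52] open={R3,R5,R6}
Step 12: reserve R8 E 1 -> on_hand[A=48 B=25 C=26 D=55 E=58] avail[A=48 B=25 C=26 D=49 E=51] open={R3,R5,R6,R8}
Step 13: cancel R5 -> on_hand[A=48 B=25 C=26 D=55 E=58] avail[A=48 B=25 C=26 D=54 E=51] open={R3,R6,R8}
Step 14: cancel R3 -> on_hand[A=48 B=25 C=26 D=55 E=58] avail[A=48 B=25 C=26 D=54 E=57] open={R6,R8}
Step 15: reserve R9 E 6 -> on_hand[A=48 B=25 C=26 D=55 E=58] avail[A=48 B=25 C=26 D=54 E=51] open={R6,R8,R9}
Step 16: commit R9 -> on_hand[A=48 B=25 C=26 D=55 E=52] avail[A=48 B=25 C=26 D=54 E=51] open={R6,R8}
Step 17: commit R8 -> on_hand[A=48 B=25 C=26 D=55 E=51] avail[A=48 B=25 C=26 D=54 E=51] open={R6}
Step 18: cancel R6 -> on_hand[A=48 B=25 C=26 D=55 E=51] avail[A=48 B=25 C=26 D=55 E=51] open={}
Step 19: reserve R10 D 5 -> on_hand[A=48 B=25 C=26 D=55 E=51] avail[A=48 B=25 C=26 D=50 E=51] open={R10}
Step 20: reserve R11 D 3 -> on_hand[A=48 B=25 C=26 D=55 E=51] avail[A=48 B=25 C=26 D=47 E=51] open={R10,R11}
Step 21: commit R10 -> on_hand[A=48 B=25 C=26 D=50 E=51] avail[A=48 B=25 C=26 D=47 E=51] open={R11}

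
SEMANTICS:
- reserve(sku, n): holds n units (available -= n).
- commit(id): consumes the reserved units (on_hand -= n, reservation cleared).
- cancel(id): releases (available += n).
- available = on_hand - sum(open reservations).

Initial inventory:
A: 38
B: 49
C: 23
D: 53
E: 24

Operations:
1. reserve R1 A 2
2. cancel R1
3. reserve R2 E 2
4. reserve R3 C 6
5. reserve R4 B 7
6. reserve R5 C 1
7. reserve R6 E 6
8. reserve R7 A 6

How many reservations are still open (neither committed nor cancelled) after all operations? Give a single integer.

Answer: 6

Derivation:
Step 1: reserve R1 A 2 -> on_hand[A=38 B=49 C=23 D=53 E=24] avail[A=36 B=49 C=23 D=53 E=24] open={R1}
Step 2: cancel R1 -> on_hand[A=38 B=49 C=23 D=53 E=24] avail[A=38 B=49 C=23 D=53 E=24] open={}
Step 3: reserve R2 E 2 -> on_hand[A=38 B=49 C=23 D=53 E=24] avail[A=38 B=49 C=23 D=53 E=22] open={R2}
Step 4: reserve R3 C 6 -> on_hand[A=38 B=49 C=23 D=53 E=24] avail[A=38 B=49 C=17 D=53 E=22] open={R2,R3}
Step 5: reserve R4 B 7 -> on_hand[A=38 B=49 C=23 D=53 E=24] avail[A=38 B=42 C=17 D=53 E=22] open={R2,R3,R4}
Step 6: reserve R5 C 1 -> on_hand[A=38 B=49 C=23 D=53 E=24] avail[A=38 B=42 C=16 D=53 E=22] open={R2,R3,R4,R5}
Step 7: reserve R6 E 6 -> on_hand[A=38 B=49 C=23 D=53 E=24] avail[A=38 B=42 C=16 D=53 E=16] open={R2,R3,R4,R5,R6}
Step 8: reserve R7 A 6 -> on_hand[A=38 B=49 C=23 D=53 E=24] avail[A=32 B=42 C=16 D=53 E=16] open={R2,R3,R4,R5,R6,R7}
Open reservations: ['R2', 'R3', 'R4', 'R5', 'R6', 'R7'] -> 6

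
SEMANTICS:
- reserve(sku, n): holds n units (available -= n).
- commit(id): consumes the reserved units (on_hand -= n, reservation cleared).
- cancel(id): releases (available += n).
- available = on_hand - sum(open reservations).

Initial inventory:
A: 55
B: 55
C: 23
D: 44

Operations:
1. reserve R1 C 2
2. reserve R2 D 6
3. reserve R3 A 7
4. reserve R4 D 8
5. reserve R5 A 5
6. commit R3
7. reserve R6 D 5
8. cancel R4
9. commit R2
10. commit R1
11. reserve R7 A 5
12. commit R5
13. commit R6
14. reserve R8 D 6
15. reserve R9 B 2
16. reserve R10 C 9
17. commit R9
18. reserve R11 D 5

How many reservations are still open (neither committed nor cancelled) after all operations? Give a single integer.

Step 1: reserve R1 C 2 -> on_hand[A=55 B=55 C=23 D=44] avail[A=55 B=55 C=21 D=44] open={R1}
Step 2: reserve R2 D 6 -> on_hand[A=55 B=55 C=23 D=44] avail[A=55 B=55 C=21 D=38] open={R1,R2}
Step 3: reserve R3 A 7 -> on_hand[A=55 B=55 C=23 D=44] avail[A=48 B=55 C=21 D=38] open={R1,R2,R3}
Step 4: reserve R4 D 8 -> on_hand[A=55 B=55 C=23 D=44] avail[A=48 B=55 C=21 D=30] open={R1,R2,R3,R4}
Step 5: reserve R5 A 5 -> on_hand[A=55 B=55 C=23 D=44] avail[A=43 B=55 C=21 D=30] open={R1,R2,R3,R4,R5}
Step 6: commit R3 -> on_hand[A=48 B=55 C=23 D=44] avail[A=43 B=55 C=21 D=30] open={R1,R2,R4,R5}
Step 7: reserve R6 D 5 -> on_hand[A=48 B=55 C=23 D=44] avail[A=43 B=55 C=21 D=25] open={R1,R2,R4,R5,R6}
Step 8: cancel R4 -> on_hand[A=48 B=55 C=23 D=44] avail[A=43 B=55 C=21 D=33] open={R1,R2,R5,R6}
Step 9: commit R2 -> on_hand[A=48 B=55 C=23 D=38] avail[A=43 B=55 C=21 D=33] open={R1,R5,R6}
Step 10: commit R1 -> on_hand[A=48 B=55 C=21 D=38] avail[A=43 B=55 C=21 D=33] open={R5,R6}
Step 11: reserve R7 A 5 -> on_hand[A=48 B=55 C=21 D=38] avail[A=38 B=55 C=21 D=33] open={R5,R6,R7}
Step 12: commit R5 -> on_hand[A=43 B=55 C=21 D=38] avail[A=38 B=55 C=21 D=33] open={R6,R7}
Step 13: commit R6 -> on_hand[A=43 B=55 C=21 D=33] avail[A=38 B=55 C=21 D=33] open={R7}
Step 14: reserve R8 D 6 -> on_hand[A=43 B=55 C=21 D=33] avail[A=38 B=55 C=21 D=27] open={R7,R8}
Step 15: reserve R9 B 2 -> on_hand[A=43 B=55 C=21 D=33] avail[A=38 B=53 C=21 D=27] open={R7,R8,R9}
Step 16: reserve R10 C 9 -> on_hand[A=43 B=55 C=21 D=33] avail[A=38 B=53 C=12 D=27] open={R10,R7,R8,R9}
Step 17: commit R9 -> on_hand[A=43 B=53 C=21 D=33] avail[A=38 B=53 C=12 D=27] open={R10,R7,R8}
Step 18: reserve R11 D 5 -> on_hand[A=43 B=53 C=21 D=33] avail[A=38 B=53 C=12 D=22] open={R10,R11,R7,R8}
Open reservations: ['R10', 'R11', 'R7', 'R8'] -> 4

Answer: 4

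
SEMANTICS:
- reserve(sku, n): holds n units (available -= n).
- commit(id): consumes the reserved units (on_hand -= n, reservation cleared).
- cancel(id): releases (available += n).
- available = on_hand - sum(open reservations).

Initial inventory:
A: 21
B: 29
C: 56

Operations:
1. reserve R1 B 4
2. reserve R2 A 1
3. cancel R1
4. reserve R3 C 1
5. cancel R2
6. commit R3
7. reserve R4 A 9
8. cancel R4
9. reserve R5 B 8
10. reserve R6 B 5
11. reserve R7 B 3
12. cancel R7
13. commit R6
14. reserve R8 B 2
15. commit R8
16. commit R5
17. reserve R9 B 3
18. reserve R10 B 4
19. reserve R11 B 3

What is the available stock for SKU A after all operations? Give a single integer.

Answer: 21

Derivation:
Step 1: reserve R1 B 4 -> on_hand[A=21 B=29 C=56] avail[A=21 B=25 C=56] open={R1}
Step 2: reserve R2 A 1 -> on_hand[A=21 B=29 C=56] avail[A=20 B=25 C=56] open={R1,R2}
Step 3: cancel R1 -> on_hand[A=21 B=29 C=56] avail[A=20 B=29 C=56] open={R2}
Step 4: reserve R3 C 1 -> on_hand[A=21 B=29 C=56] avail[A=20 B=29 C=55] open={R2,R3}
Step 5: cancel R2 -> on_hand[A=21 B=29 C=56] avail[A=21 B=29 C=55] open={R3}
Step 6: commit R3 -> on_hand[A=21 B=29 C=55] avail[A=21 B=29 C=55] open={}
Step 7: reserve R4 A 9 -> on_hand[A=21 B=29 C=55] avail[A=12 B=29 C=55] open={R4}
Step 8: cancel R4 -> on_hand[A=21 B=29 C=55] avail[A=21 B=29 C=55] open={}
Step 9: reserve R5 B 8 -> on_hand[A=21 B=29 C=55] avail[A=21 B=21 C=55] open={R5}
Step 10: reserve R6 B 5 -> on_hand[A=21 B=29 C=55] avail[A=21 B=16 C=55] open={R5,R6}
Step 11: reserve R7 B 3 -> on_hand[A=21 B=29 C=55] avail[A=21 B=13 C=55] open={R5,R6,R7}
Step 12: cancel R7 -> on_hand[A=21 B=29 C=55] avail[A=21 B=16 C=55] open={R5,R6}
Step 13: commit R6 -> on_hand[A=21 B=24 C=55] avail[A=21 B=16 C=55] open={R5}
Step 14: reserve R8 B 2 -> on_hand[A=21 B=24 C=55] avail[A=21 B=14 C=55] open={R5,R8}
Step 15: commit R8 -> on_hand[A=21 B=22 C=55] avail[A=21 B=14 C=55] open={R5}
Step 16: commit R5 -> on_hand[A=21 B=14 C=55] avail[A=21 B=14 C=55] open={}
Step 17: reserve R9 B 3 -> on_hand[A=21 B=14 C=55] avail[A=21 B=11 C=55] open={R9}
Step 18: reserve R10 B 4 -> on_hand[A=21 B=14 C=55] avail[A=21 B=7 C=55] open={R10,R9}
Step 19: reserve R11 B 3 -> on_hand[A=21 B=14 C=55] avail[A=21 B=4 C=55] open={R10,R11,R9}
Final available[A] = 21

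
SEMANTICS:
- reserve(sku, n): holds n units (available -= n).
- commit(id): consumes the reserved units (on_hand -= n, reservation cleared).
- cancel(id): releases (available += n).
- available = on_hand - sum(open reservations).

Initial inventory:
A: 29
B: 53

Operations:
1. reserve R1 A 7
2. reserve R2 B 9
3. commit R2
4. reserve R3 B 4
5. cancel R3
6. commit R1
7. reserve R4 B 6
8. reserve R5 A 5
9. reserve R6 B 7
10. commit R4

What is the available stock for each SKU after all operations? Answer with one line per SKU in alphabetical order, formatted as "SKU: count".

Step 1: reserve R1 A 7 -> on_hand[A=29 B=53] avail[A=22 B=53] open={R1}
Step 2: reserve R2 B 9 -> on_hand[A=29 B=53] avail[A=22 B=44] open={R1,R2}
Step 3: commit R2 -> on_hand[A=29 B=44] avail[A=22 B=44] open={R1}
Step 4: reserve R3 B 4 -> on_hand[A=29 B=44] avail[A=22 B=40] open={R1,R3}
Step 5: cancel R3 -> on_hand[A=29 B=44] avail[A=22 B=44] open={R1}
Step 6: commit R1 -> on_hand[A=22 B=44] avail[A=22 B=44] open={}
Step 7: reserve R4 B 6 -> on_hand[A=22 B=44] avail[A=22 B=38] open={R4}
Step 8: reserve R5 A 5 -> on_hand[A=22 B=44] avail[A=17 B=38] open={R4,R5}
Step 9: reserve R6 B 7 -> on_hand[A=22 B=44] avail[A=17 B=31] open={R4,R5,R6}
Step 10: commit R4 -> on_hand[A=22 B=38] avail[A=17 B=31] open={R5,R6}

Answer: A: 17
B: 31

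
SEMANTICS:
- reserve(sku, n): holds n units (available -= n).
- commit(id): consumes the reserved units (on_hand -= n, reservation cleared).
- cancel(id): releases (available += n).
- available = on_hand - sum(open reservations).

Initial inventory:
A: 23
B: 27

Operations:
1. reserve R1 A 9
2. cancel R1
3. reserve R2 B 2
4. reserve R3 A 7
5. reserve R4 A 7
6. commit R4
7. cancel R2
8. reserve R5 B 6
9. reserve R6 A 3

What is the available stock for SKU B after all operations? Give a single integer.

Step 1: reserve R1 A 9 -> on_hand[A=23 B=27] avail[A=14 B=27] open={R1}
Step 2: cancel R1 -> on_hand[A=23 B=27] avail[A=23 B=27] open={}
Step 3: reserve R2 B 2 -> on_hand[A=23 B=27] avail[A=23 B=25] open={R2}
Step 4: reserve R3 A 7 -> on_hand[A=23 B=27] avail[A=16 B=25] open={R2,R3}
Step 5: reserve R4 A 7 -> on_hand[A=23 B=27] avail[A=9 B=25] open={R2,R3,R4}
Step 6: commit R4 -> on_hand[A=16 B=27] avail[A=9 B=25] open={R2,R3}
Step 7: cancel R2 -> on_hand[A=16 B=27] avail[A=9 B=27] open={R3}
Step 8: reserve R5 B 6 -> on_hand[A=16 B=27] avail[A=9 B=21] open={R3,R5}
Step 9: reserve R6 A 3 -> on_hand[A=16 B=27] avail[A=6 B=21] open={R3,R5,R6}
Final available[B] = 21

Answer: 21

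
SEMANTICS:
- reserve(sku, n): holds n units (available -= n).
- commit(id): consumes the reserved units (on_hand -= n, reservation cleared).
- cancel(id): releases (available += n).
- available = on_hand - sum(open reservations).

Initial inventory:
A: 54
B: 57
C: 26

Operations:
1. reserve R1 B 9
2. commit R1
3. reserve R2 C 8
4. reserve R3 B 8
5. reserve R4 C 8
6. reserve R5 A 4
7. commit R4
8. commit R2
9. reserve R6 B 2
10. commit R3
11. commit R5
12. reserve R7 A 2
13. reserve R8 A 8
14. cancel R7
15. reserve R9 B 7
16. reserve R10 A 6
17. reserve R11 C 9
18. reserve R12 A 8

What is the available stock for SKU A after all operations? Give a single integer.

Answer: 28

Derivation:
Step 1: reserve R1 B 9 -> on_hand[A=54 B=57 C=26] avail[A=54 B=48 C=26] open={R1}
Step 2: commit R1 -> on_hand[A=54 B=48 C=26] avail[A=54 B=48 C=26] open={}
Step 3: reserve R2 C 8 -> on_hand[A=54 B=48 C=26] avail[A=54 B=48 C=18] open={R2}
Step 4: reserve R3 B 8 -> on_hand[A=54 B=48 C=26] avail[A=54 B=40 C=18] open={R2,R3}
Step 5: reserve R4 C 8 -> on_hand[A=54 B=48 C=26] avail[A=54 B=40 C=10] open={R2,R3,R4}
Step 6: reserve R5 A 4 -> on_hand[A=54 B=48 C=26] avail[A=50 B=40 C=10] open={R2,R3,R4,R5}
Step 7: commit R4 -> on_hand[A=54 B=48 C=18] avail[A=50 B=40 C=10] open={R2,R3,R5}
Step 8: commit R2 -> on_hand[A=54 B=48 C=10] avail[A=50 B=40 C=10] open={R3,R5}
Step 9: reserve R6 B 2 -> on_hand[A=54 B=48 C=10] avail[A=50 B=38 C=10] open={R3,R5,R6}
Step 10: commit R3 -> on_hand[A=54 B=40 C=10] avail[A=50 B=38 C=10] open={R5,R6}
Step 11: commit R5 -> on_hand[A=50 B=40 C=10] avail[A=50 B=38 C=10] open={R6}
Step 12: reserve R7 A 2 -> on_hand[A=50 B=40 C=10] avail[A=48 B=38 C=10] open={R6,R7}
Step 13: reserve R8 A 8 -> on_hand[A=50 B=40 C=10] avail[A=40 B=38 C=10] open={R6,R7,R8}
Step 14: cancel R7 -> on_hand[A=50 B=40 C=10] avail[A=42 B=38 C=10] open={R6,R8}
Step 15: reserve R9 B 7 -> on_hand[A=50 B=40 C=10] avail[A=42 B=31 C=10] open={R6,R8,R9}
Step 16: reserve R10 A 6 -> on_hand[A=50 B=40 C=10] avail[A=36 B=31 C=10] open={R10,R6,R8,R9}
Step 17: reserve R11 C 9 -> on_hand[A=50 B=40 C=10] avail[A=36 B=31 C=1] open={R10,R11,R6,R8,R9}
Step 18: reserve R12 A 8 -> on_hand[A=50 B=40 C=10] avail[A=28 B=31 C=1] open={R10,R11,R12,R6,R8,R9}
Final available[A] = 28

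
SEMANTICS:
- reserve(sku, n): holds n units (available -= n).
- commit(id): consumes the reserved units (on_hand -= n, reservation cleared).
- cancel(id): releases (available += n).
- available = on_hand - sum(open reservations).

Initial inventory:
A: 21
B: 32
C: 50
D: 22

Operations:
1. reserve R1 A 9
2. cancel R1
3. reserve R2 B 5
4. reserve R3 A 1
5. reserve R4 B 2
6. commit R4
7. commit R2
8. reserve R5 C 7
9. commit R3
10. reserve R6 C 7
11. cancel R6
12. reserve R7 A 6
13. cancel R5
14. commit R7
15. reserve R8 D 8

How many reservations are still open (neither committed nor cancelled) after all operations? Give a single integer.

Step 1: reserve R1 A 9 -> on_hand[A=21 B=32 C=50 D=22] avail[A=12 B=32 C=50 D=22] open={R1}
Step 2: cancel R1 -> on_hand[A=21 B=32 C=50 D=22] avail[A=21 B=32 C=50 D=22] open={}
Step 3: reserve R2 B 5 -> on_hand[A=21 B=32 C=50 D=22] avail[A=21 B=27 C=50 D=22] open={R2}
Step 4: reserve R3 A 1 -> on_hand[A=21 B=32 C=50 D=22] avail[A=20 B=27 C=50 D=22] open={R2,R3}
Step 5: reserve R4 B 2 -> on_hand[A=21 B=32 C=50 D=22] avail[A=20 B=25 C=50 D=22] open={R2,R3,R4}
Step 6: commit R4 -> on_hand[A=21 B=30 C=50 D=22] avail[A=20 B=25 C=50 D=22] open={R2,R3}
Step 7: commit R2 -> on_hand[A=21 B=25 C=50 D=22] avail[A=20 B=25 C=50 D=22] open={R3}
Step 8: reserve R5 C 7 -> on_hand[A=21 B=25 C=50 D=22] avail[A=20 B=25 C=43 D=22] open={R3,R5}
Step 9: commit R3 -> on_hand[A=20 B=25 C=50 D=22] avail[A=20 B=25 C=43 D=22] open={R5}
Step 10: reserve R6 C 7 -> on_hand[A=20 B=25 C=50 D=22] avail[A=20 B=25 C=36 D=22] open={R5,R6}
Step 11: cancel R6 -> on_hand[A=20 B=25 C=50 D=22] avail[A=20 B=25 C=43 D=22] open={R5}
Step 12: reserve R7 A 6 -> on_hand[A=20 B=25 C=50 D=22] avail[A=14 B=25 C=43 D=22] open={R5,R7}
Step 13: cancel R5 -> on_hand[A=20 B=25 C=50 D=22] avail[A=14 B=25 C=50 D=22] open={R7}
Step 14: commit R7 -> on_hand[A=14 B=25 C=50 D=22] avail[A=14 B=25 C=50 D=22] open={}
Step 15: reserve R8 D 8 -> on_hand[A=14 B=25 C=50 D=22] avail[A=14 B=25 C=50 D=14] open={R8}
Open reservations: ['R8'] -> 1

Answer: 1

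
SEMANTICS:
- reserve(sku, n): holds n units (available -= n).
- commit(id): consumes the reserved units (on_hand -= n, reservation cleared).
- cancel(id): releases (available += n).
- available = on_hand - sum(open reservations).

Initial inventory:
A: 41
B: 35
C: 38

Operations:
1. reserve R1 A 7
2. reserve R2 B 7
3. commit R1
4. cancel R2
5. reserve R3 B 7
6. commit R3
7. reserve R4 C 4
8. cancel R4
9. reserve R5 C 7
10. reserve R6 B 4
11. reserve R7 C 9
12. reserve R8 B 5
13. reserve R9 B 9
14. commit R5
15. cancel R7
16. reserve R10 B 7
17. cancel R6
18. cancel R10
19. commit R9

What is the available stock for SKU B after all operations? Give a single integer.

Step 1: reserve R1 A 7 -> on_hand[A=41 B=35 C=38] avail[A=34 B=35 C=38] open={R1}
Step 2: reserve R2 B 7 -> on_hand[A=41 B=35 C=38] avail[A=34 B=28 C=38] open={R1,R2}
Step 3: commit R1 -> on_hand[A=34 B=35 C=38] avail[A=34 B=28 C=38] open={R2}
Step 4: cancel R2 -> on_hand[A=34 B=35 C=38] avail[A=34 B=35 C=38] open={}
Step 5: reserve R3 B 7 -> on_hand[A=34 B=35 C=38] avail[A=34 B=28 C=38] open={R3}
Step 6: commit R3 -> on_hand[A=34 B=28 C=38] avail[A=34 B=28 C=38] open={}
Step 7: reserve R4 C 4 -> on_hand[A=34 B=28 C=38] avail[A=34 B=28 C=34] open={R4}
Step 8: cancel R4 -> on_hand[A=34 B=28 C=38] avail[A=34 B=28 C=38] open={}
Step 9: reserve R5 C 7 -> on_hand[A=34 B=28 C=38] avail[A=34 B=28 C=31] open={R5}
Step 10: reserve R6 B 4 -> on_hand[A=34 B=28 C=38] avail[A=34 B=24 C=31] open={R5,R6}
Step 11: reserve R7 C 9 -> on_hand[A=34 B=28 C=38] avail[A=34 B=24 C=22] open={R5,R6,R7}
Step 12: reserve R8 B 5 -> on_hand[A=34 B=28 C=38] avail[A=34 B=19 C=22] open={R5,R6,R7,R8}
Step 13: reserve R9 B 9 -> on_hand[A=34 B=28 C=38] avail[A=34 B=10 C=22] open={R5,R6,R7,R8,R9}
Step 14: commit R5 -> on_hand[A=34 B=28 C=31] avail[A=34 B=10 C=22] open={R6,R7,R8,R9}
Step 15: cancel R7 -> on_hand[A=34 B=28 C=31] avail[A=34 B=10 C=31] open={R6,R8,R9}
Step 16: reserve R10 B 7 -> on_hand[A=34 B=28 C=31] avail[A=34 B=3 C=31] open={R10,R6,R8,R9}
Step 17: cancel R6 -> on_hand[A=34 B=28 C=31] avail[A=34 B=7 C=31] open={R10,R8,R9}
Step 18: cancel R10 -> on_hand[A=34 B=28 C=31] avail[A=34 B=14 C=31] open={R8,R9}
Step 19: commit R9 -> on_hand[A=34 B=19 C=31] avail[A=34 B=14 C=31] open={R8}
Final available[B] = 14

Answer: 14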